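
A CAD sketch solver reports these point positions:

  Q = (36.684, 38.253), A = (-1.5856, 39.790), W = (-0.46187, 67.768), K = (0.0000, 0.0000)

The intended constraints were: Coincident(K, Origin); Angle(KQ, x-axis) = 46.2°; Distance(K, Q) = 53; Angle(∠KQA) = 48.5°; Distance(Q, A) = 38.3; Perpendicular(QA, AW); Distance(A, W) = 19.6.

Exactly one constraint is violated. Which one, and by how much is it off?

Distance(A, W) = 19.6 — off by 8.40.

K = (0.00, 0.00) ✓; KQ at 46.20° ✓; |KQ| = 53.00 ✓; ∠KQA = 48.50° ✓; |QA| = 38.30 ✓; ∠(QA, AW) = 90.00° ✓; |AW| = 28.00 ✗.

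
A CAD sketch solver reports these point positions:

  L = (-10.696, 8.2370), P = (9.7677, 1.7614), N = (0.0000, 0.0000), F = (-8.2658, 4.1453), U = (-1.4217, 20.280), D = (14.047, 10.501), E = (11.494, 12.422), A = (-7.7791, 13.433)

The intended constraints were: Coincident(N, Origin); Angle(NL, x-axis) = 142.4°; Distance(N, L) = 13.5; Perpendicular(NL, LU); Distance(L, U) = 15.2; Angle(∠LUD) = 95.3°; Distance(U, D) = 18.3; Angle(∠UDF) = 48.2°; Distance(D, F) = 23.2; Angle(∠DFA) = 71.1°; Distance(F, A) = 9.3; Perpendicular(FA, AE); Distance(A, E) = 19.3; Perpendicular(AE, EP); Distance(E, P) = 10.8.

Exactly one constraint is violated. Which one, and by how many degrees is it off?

Perpendicular(AE, EP) — off by 6.20°.

N = (0.00, 0.00) ✓; NL at 142.4° ✓; |NL| = 13.50 ✓; ∠(NL, LU) = 90.00° ✓; |LU| = 15.20 ✓; ∠LUD = 95.30° ✓; |UD| = 18.30 ✓; ∠UDF = 48.20° ✓; |DF| = 23.20 ✓; ∠DFA = 71.10° ✓; |FA| = 9.300 ✓; ∠(FA, AE) = 90.00° ✓; |AE| = 19.30 ✓; ∠(AE, EP) = 96.20° ✗; |EP| = 10.80 ✓.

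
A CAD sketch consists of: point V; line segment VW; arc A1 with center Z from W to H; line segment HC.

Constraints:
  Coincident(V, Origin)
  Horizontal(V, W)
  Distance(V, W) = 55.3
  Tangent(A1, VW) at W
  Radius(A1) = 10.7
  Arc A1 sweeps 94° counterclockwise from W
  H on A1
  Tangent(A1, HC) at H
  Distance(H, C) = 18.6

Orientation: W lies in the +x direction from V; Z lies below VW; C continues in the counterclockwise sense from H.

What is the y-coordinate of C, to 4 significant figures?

-30.00

V is at the origin; V and W share the same y with |VW| = 55.3 and W on the +x side, so W = (55.30, 0.000). Tangency of A1 to VW means the radius ZW is perpendicular to VW, so Z = W + (0, -10.7) = (55.30, -10.70). On A1, W sits at bearing 90° from Z; a 94° counterclockwise sweep puts H at bearing 184°, so H = Z + 10.7·(cos 184°, sin 184°) = (44.63, -11.45). The tangent condition forces ZH to be normal to HC, so HC runs along (−sin 184°, cos 184°); with |HC| = 18.6, C = (45.92, -30.00). So C.y = -30.00.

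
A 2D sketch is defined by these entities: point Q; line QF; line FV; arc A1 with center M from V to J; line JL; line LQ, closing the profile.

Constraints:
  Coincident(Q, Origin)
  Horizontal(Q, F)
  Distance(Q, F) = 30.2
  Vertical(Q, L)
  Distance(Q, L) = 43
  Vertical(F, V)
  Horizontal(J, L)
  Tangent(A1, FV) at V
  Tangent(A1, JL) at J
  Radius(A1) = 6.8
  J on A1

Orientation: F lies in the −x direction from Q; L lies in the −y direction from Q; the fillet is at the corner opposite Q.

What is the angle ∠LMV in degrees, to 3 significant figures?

164°

Q is at the origin; Q and F share the same y with |QF| = 30.2 and F on the −x side, so F = (-30.2, 0.00). QL is vertical with |QL| = 43.0 and L on the −y side, so L = (0.00, -43.0). The virtual corner opposite Q is at (-30.2, -43.0). Since A1 is tangent to FV there, MV ⟂ FV and A1 meets JL tangentially, so MJ is at right angles to JL, with radius 6.8, so the center M sits 6.8 in from both sides at M = (-23.4, -36.2). That places the tangent points at V = (-30.2, -36.2) on FV and J = (-23.4, -43.0) on JL. Then cos ∠LMV = ML·MV / (|ML||MV|), giving 164°.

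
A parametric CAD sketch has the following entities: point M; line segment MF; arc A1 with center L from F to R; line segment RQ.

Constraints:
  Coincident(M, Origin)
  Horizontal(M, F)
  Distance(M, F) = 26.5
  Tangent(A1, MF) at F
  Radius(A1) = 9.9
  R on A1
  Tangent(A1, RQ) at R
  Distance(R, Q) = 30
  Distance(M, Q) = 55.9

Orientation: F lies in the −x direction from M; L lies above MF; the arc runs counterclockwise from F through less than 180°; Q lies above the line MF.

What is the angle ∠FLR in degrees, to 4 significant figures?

135.7°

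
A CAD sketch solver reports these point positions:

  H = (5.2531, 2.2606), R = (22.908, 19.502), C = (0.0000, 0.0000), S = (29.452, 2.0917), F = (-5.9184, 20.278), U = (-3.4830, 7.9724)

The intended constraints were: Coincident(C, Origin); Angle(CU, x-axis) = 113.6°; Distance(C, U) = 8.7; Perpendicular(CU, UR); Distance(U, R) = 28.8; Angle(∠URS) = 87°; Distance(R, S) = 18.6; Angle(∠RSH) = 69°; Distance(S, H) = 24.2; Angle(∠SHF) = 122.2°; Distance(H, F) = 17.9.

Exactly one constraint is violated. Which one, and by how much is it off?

Distance(H, F) = 17.9 — off by 3.30.

C = (0.00, 0.00) ✓; CU at 113.6° ✓; |CU| = 8.700 ✓; ∠(CU, UR) = 90.00° ✓; |UR| = 28.80 ✓; ∠URS = 87.00° ✓; |RS| = 18.60 ✓; ∠RSH = 69.00° ✓; |SH| = 24.20 ✓; ∠SHF = 122.2° ✓; |HF| = 21.20 ✗.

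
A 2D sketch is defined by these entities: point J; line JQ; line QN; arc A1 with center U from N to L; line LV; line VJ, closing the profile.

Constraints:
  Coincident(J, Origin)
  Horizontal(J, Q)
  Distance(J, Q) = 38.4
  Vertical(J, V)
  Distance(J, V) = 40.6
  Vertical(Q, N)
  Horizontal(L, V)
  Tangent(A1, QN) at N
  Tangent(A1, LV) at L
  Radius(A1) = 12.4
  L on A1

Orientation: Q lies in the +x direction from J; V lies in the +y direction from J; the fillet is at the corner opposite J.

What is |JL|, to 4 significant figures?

48.21

J is at the origin; J and Q share the same y with |JQ| = 38.4 and Q on the +x side, so Q = (38.40, 0.000). JV is vertical with |JV| = 40.6 and V on the +y side, so V = (0.000, 40.60). The virtual corner opposite J is at (38.40, 40.60). The tangent condition forces UN to be normal to QN and tangency of A1 to LV means the radius UL is perpendicular to LV, with radius 12.4, so the center U sits 12.4 in from both sides at U = (26.00, 28.20). That places the tangent points at N = (38.40, 28.20) on QN and L = (26.00, 40.60) on LV. Then |JL| = |L − J| = 48.21.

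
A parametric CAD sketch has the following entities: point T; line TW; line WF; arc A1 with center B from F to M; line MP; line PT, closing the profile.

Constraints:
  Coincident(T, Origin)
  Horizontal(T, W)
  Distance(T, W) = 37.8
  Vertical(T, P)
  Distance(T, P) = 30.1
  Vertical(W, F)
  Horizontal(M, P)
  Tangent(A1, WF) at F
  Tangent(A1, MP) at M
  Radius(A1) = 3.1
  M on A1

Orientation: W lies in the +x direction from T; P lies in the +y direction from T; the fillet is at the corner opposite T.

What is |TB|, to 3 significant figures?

44.0

T is at the origin; TW is horizontal with |TW| = 37.8 and W on the +x side, so W = (37.8, 0.00). T and P share the same x with |TP| = 30.1 and P on the +y side, so P = (0.00, 30.1). The virtual corner opposite T is at (37.8, 30.1). Tangency of A1 to WF means the radius BF is perpendicular to WF and tangency of A1 to MP means the radius BM is perpendicular to MP, with radius 3.1, so the center B sits 3.1 in from both sides at B = (34.7, 27.0). Then |TB| = |B − T| = 44.0.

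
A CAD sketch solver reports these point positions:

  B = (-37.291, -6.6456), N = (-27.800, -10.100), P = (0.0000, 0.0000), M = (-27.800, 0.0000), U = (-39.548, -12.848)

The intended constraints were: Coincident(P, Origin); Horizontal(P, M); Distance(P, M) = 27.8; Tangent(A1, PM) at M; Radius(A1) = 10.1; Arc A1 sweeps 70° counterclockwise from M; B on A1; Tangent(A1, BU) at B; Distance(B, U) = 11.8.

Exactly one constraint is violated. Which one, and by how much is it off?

Distance(B, U) = 11.8 — off by 5.20.

P = (0.00, 0.00) ✓; P.y = 0.00, M.y = 0.00 ✓; |PM| = 27.80 ✓; ∠(NM, MP) = 90.00° ✓; |NM| = 10.10 ✓; bearing(N→B) − bearing(N→M) = 70.00° ✓; |NB| = 10.10 ✓; ∠(NB, BU) = 90.00° ✓; |BU| = 6.600 ✗.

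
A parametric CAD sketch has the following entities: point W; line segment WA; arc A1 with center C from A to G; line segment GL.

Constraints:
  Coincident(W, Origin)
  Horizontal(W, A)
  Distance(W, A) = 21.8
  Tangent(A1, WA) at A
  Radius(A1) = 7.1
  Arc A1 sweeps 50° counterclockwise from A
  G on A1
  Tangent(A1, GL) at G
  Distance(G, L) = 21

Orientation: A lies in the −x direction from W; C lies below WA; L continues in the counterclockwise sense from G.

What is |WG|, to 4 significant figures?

27.36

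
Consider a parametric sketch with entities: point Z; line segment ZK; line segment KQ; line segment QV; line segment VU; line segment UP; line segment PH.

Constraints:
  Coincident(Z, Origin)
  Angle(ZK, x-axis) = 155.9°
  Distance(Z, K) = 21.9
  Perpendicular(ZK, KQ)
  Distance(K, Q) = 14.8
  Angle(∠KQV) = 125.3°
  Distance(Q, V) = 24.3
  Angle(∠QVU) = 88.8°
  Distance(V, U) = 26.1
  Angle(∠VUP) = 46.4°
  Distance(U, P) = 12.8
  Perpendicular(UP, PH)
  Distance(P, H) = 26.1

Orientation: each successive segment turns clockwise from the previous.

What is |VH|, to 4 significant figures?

8.880

Z is at the origin; ZK runs at 155.9° with length 21.9, so K = (-19.99, 8.942). ZK is perpendicular to KQ, so KQ runs at 65.90°; with |KQ| = 14.8, Q = (-13.95, 22.45). ∠KQV = 125.3° gives QV at 11.20° from the x-axis; with |QV| = 24.3, V = (9.889, 27.17). ∠QVU = 88.8° gives VU at -80.00° from the x-axis; with |VU| = 26.1, U = (14.42, 1.469). ∠VUP = 46.4° gives UP at 146.4° from the x-axis; with |UP| = 12.8, P = (3.760, 8.552). UP ⟂ PH, so PH runs at 56.40°; with |PH| = 26.1, H = (18.20, 30.29). Then |VH| = |H − V| = 8.880.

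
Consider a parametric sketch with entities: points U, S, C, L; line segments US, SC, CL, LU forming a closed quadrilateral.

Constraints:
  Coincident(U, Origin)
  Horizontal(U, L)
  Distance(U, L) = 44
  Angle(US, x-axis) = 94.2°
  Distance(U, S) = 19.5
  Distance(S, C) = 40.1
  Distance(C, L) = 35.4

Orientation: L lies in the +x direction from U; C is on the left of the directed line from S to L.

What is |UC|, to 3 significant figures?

49.6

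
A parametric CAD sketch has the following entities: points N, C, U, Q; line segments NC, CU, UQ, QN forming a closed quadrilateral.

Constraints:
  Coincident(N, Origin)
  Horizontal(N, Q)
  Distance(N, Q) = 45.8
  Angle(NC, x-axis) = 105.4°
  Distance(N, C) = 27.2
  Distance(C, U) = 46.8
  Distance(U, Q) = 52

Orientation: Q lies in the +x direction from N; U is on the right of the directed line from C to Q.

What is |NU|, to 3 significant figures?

20.4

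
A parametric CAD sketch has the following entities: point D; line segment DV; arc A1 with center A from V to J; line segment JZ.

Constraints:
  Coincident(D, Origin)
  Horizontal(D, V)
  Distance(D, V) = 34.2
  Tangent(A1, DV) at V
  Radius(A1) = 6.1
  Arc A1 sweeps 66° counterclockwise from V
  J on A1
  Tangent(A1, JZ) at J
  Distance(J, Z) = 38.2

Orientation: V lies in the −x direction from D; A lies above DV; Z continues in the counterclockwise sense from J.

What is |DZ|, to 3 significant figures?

40.7

On A1, V sits at bearing -90° from A; a 66° counterclockwise sweep puts J at bearing -24°, so J = A + 6.1·(cos -24°, sin -24°) = (-28.6, 3.62). Tangency of A1 to JZ means the radius AJ is perpendicular to JZ, so JZ runs along (−sin -24°, cos -24°); with |JZ| = 38.2, Z = (-13.1, 38.5). Then |DZ| = |Z − D| = 40.7.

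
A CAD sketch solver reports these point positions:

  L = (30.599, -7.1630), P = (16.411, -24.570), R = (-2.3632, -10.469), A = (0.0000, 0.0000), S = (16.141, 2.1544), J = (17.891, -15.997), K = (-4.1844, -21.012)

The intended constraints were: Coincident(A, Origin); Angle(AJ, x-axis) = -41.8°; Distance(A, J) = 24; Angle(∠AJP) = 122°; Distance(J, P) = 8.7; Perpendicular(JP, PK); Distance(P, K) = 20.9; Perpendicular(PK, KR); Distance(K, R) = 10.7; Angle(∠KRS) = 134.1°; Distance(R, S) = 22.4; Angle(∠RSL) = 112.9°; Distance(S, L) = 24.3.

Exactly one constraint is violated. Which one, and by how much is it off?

Distance(S, L) = 24.3 — off by 7.10.

A = (0.00, 0.00) ✓; AJ at -41.80° ✓; |AJ| = 24.00 ✓; ∠AJP = 122.0° ✓; |JP| = 8.700 ✓; ∠(JP, PK) = 90.01° ✓; |PK| = 20.90 ✓; ∠(PK, KR) = 90.00° ✓; |KR| = 10.70 ✓; ∠KRS = 134.1° ✓; |RS| = 22.40 ✓; ∠RSL = 112.9° ✓; |SL| = 17.20 ✗.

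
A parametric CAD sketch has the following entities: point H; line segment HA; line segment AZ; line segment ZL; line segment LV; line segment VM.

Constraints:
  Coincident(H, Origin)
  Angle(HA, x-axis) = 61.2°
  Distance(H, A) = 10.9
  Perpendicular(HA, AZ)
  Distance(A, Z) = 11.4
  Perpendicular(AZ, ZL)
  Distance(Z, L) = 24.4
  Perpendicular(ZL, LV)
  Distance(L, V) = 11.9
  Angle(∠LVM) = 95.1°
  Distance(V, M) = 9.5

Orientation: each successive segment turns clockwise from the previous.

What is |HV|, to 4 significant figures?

13.51

H is at the origin; HA runs at 61.2° with length 10.9, so A = (5.251, 9.552). HA is perpendicular to AZ, so AZ runs at -28.80°; with |AZ| = 11.4, Z = (15.24, 4.060). AZ ⟂ ZL, so ZL runs at -118.8°; with |ZL| = 24.4, L = (3.486, -17.32). The perpendicularity gives LV at right angles to ZL, so LV runs at 151.2°; with |LV| = 11.9, V = (-6.942, -11.59). Then |HV| = |V − H| = 13.51.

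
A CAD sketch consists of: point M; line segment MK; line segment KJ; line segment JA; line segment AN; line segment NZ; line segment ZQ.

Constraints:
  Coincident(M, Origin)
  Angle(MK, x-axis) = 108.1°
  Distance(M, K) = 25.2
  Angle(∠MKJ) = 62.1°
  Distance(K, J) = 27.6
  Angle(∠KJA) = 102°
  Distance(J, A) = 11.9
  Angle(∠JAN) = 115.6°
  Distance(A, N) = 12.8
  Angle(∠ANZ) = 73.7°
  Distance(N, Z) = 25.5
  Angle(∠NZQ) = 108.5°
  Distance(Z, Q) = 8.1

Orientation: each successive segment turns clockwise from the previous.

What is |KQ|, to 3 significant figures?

19.4

M is at the origin; MK runs at 108.1° with length 25.2, so K = (-7.83, 24.0). ∠MKJ = 62.1° gives KJ at -9.80° from the x-axis; with |KJ| = 27.6, J = (19.4, 19.3). ∠KJA = 102.0° gives JA at -87.8° from the x-axis; with |JA| = 11.9, A = (19.8, 7.36). ∠JAN = 115.6° gives AN at -152° from the x-axis; with |AN| = 12.8, N = (8.50, 1.39). ∠ANZ = 73.7° gives NZ at 102° from the x-axis; with |NZ| = 25.5, Z = (3.42, 26.4). ∠NZQ = 108.5° gives ZQ at 30.0° from the x-axis; with |ZQ| = 8.1, Q = (10.4, 30.4). Then |KQ| = |Q − K| = 19.4.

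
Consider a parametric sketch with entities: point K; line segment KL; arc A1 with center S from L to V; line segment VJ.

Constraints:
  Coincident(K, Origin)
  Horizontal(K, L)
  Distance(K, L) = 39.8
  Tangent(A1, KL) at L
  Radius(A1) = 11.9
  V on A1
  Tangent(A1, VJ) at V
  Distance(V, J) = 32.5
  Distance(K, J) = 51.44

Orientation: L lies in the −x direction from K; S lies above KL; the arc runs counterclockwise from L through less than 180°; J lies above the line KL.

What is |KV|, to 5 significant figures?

30.173

Checks: |SV| = 11.90 ✓; ∠(SV, VJ) = 90.00° ✓; |VJ| = 32.50 ✓; |KJ| = 51.44 ✓.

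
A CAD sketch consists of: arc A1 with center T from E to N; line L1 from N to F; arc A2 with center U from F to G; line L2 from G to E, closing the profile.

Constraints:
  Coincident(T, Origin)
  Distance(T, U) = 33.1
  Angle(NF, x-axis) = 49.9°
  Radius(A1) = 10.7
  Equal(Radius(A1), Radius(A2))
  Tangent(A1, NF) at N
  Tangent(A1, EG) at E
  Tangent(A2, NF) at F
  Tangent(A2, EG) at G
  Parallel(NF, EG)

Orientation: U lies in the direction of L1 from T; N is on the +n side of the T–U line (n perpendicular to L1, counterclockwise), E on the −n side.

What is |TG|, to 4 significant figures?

34.79

The slot axis is L1's direction at 49.9°, so u = (cos 49.9°, sin 49.9°) = (0.6441, 0.7649) and n = (−sin 49.9°, cos 49.9°) = (-0.7649, 0.6441). T is at the origin and U lies 33.1 along u from T, so U = 33.1·u = (21.32, 25.32). Tangency of A1 to both parallel lines with radius 10.7 puts N and E at T ± 10.7·n: N = (-8.185, 6.892), E = (8.185, -6.892). Equal radii place F and G the same way about U: F = U + 10.7·n = (13.14, 32.21), G = U − 10.7·n = (29.51, 18.43). Then |TG| = |G − T| = 34.79.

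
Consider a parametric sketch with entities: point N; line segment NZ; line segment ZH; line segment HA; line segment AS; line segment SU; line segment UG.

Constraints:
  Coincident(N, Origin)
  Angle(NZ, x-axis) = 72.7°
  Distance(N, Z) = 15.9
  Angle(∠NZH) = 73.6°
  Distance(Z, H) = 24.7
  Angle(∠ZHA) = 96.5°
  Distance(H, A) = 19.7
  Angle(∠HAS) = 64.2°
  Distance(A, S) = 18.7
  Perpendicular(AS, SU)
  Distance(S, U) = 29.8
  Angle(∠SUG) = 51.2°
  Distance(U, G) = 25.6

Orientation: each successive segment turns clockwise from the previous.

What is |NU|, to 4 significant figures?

33.37

∠HAS = 64.2° gives AS at 127.0° from the x-axis; with |AS| = 18.7, S = (5.019, -1.111). AS is perpendicular to SU, so SU runs at 37.00°; with |SU| = 29.8, U = (28.82, 16.82). Then |NU| = |U − N| = 33.37.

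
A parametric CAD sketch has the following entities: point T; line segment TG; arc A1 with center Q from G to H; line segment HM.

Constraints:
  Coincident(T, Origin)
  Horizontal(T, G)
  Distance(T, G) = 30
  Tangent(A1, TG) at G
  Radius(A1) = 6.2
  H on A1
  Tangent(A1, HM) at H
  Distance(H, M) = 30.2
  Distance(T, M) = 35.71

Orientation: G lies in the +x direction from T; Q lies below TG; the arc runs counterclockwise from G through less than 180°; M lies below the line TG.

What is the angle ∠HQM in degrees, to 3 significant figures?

78.4°

Checks: T.y = 0.00, G.y = 0.00 ✓; |QH| = 6.200 ✓; ∠(QH, HM) = 90.00° ✓; |HM| = 30.20 ✓; |TM| = 35.71 ✓.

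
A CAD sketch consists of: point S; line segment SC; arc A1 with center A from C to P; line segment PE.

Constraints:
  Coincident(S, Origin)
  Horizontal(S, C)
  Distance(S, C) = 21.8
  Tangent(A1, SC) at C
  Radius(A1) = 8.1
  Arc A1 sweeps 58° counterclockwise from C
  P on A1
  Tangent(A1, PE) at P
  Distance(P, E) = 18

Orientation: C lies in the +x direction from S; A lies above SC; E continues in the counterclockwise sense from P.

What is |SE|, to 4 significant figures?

42.70

S is at the origin; S and C share the same y with |SC| = 21.8 and C on the +x side, so C = (21.80, 0.000). The tangent condition forces AC to be normal to SC, so A = C + (0, 8.1) = (21.80, 8.100). On A1, C sits at bearing -90° from A; a 58° counterclockwise sweep puts P at bearing -32°, so P = A + 8.1·(cos -32°, sin -32°) = (28.67, 3.808). Since A1 is tangent to PE there, AP ⟂ PE, so PE runs along (−sin -32°, cos -32°); with |PE| = 18.0, E = (38.21, 19.07). Then |SE| = |E − S| = 42.70.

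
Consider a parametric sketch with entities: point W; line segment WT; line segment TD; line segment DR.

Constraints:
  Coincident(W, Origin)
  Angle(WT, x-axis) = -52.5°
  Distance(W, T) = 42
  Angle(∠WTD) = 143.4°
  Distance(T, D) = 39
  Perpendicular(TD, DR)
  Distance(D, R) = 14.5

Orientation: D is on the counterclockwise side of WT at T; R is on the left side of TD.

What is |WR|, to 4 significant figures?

73.48

W is at the origin; WT runs at -52.5° with length 42.0, so T = 42.0·(cos -52.5°, sin -52.5°) = (25.57, -33.32). ∠WTD = 143.4°, so TD runs at -52.5° + (180° − 143.4°) = -15.90° from the x-axis; with |TD| = 39.0, D = T + 39.0·(cos -15.90°, sin -15.90°) = (63.08, -44.01). TD ⟂ DR; with |DR| = 14.5 on the left of TD, R = D + 14.5·(0.2740, 0.9617) = (67.05, -30.06). Then |WR| = |R − W| = 73.48.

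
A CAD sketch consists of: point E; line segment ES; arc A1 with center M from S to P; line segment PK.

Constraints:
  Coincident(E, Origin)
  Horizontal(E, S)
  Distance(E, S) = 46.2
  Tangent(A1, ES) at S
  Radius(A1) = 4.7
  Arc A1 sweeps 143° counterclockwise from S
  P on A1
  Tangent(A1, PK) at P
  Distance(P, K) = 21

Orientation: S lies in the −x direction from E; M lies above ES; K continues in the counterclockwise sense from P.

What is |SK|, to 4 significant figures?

25.28

E is at the origin; E and S share the same y with |ES| = 46.2 and S on the −x side, so S = (-46.20, 0.000). Tangency of A1 to ES means the radius MS is perpendicular to ES, so M = S + (0, 4.7) = (-46.20, 4.700). On A1, S sits at bearing -90° from M; a 143° counterclockwise sweep puts P at bearing 53°, so P = M + 4.7·(cos 53°, sin 53°) = (-43.37, 8.454). Tangency of A1 to PK means the radius MP is perpendicular to PK, so PK runs along (−sin 53°, cos 53°); with |PK| = 21.0, K = (-60.14, 21.09). Then |SK| = |K − S| = 25.28.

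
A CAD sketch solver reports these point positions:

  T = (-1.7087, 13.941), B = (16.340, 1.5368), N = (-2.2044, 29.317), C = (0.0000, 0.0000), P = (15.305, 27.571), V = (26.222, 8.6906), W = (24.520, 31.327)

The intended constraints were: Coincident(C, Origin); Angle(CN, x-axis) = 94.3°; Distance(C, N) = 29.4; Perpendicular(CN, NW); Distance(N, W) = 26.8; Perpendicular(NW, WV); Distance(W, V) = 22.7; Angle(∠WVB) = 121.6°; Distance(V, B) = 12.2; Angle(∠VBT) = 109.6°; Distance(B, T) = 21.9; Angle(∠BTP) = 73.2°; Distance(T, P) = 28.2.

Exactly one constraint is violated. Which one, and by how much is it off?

Distance(T, P) = 28.2 — off by 6.40.

C = (0.00, 0.00) ✓; CN at 94.30° ✓; |CN| = 29.40 ✓; ∠(CN, NW) = 90.00° ✓; |NW| = 26.80 ✓; ∠(NW, WV) = 90.00° ✓; |WV| = 22.70 ✓; ∠WVB = 121.6° ✓; |VB| = 12.20 ✓; ∠VBT = 109.6° ✓; |BT| = 21.90 ✓; ∠BTP = 73.20° ✓; |TP| = 21.80 ✗.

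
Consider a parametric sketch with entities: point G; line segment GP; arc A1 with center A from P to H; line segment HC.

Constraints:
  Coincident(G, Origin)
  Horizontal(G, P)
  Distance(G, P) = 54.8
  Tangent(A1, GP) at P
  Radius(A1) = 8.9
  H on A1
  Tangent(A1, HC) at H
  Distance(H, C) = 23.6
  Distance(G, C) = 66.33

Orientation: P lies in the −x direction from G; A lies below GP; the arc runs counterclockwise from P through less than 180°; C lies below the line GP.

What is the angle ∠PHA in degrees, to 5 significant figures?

37.096°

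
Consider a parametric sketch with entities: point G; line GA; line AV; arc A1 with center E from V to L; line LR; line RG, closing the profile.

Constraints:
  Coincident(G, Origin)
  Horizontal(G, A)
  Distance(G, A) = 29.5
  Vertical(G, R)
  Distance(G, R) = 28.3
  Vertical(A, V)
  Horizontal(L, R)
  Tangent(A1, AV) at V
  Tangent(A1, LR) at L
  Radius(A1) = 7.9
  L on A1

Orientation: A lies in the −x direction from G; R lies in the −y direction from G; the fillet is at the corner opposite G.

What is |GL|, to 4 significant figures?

35.60

G is at the origin; G and A share the same y with |GA| = 29.5 and A on the −x side, so A = (-29.50, 0.000). G and R share the same x with |GR| = 28.3 and R on the −y side, so R = (0.000, -28.30). The virtual corner opposite G is at (-29.50, -28.30). A1 meets AV tangentially, so EV is at right angles to AV and since A1 is tangent to LR there, EL ⟂ LR, with radius 7.9, so the center E sits 7.9 in from both sides at E = (-21.60, -20.40). That places the tangent points at V = (-29.50, -20.40) on AV and L = (-21.60, -28.30) on LR. Then |GL| = |L − G| = 35.60.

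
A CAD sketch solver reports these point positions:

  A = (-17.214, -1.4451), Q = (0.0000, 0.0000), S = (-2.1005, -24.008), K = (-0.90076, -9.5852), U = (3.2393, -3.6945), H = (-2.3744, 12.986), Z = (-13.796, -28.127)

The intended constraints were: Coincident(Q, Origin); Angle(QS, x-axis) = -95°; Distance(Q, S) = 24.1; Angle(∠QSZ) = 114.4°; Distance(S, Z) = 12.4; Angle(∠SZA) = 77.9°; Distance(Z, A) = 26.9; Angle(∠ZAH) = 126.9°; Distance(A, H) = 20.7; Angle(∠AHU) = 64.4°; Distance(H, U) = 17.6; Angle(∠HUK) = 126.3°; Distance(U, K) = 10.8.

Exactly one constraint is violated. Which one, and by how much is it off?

Distance(U, K) = 10.8 — off by 3.60.

Q = (0.00, 0.00) ✓; QS at -95.00° ✓; |QS| = 24.10 ✓; ∠QSZ = 114.4° ✓; |SZ| = 12.40 ✓; ∠SZA = 77.90° ✓; |ZA| = 26.90 ✓; ∠ZAH = 126.9° ✓; |AH| = 20.70 ✓; ∠AHU = 64.40° ✓; |HU| = 17.60 ✓; ∠HUK = 126.3° ✓; |UK| = 7.200 ✗.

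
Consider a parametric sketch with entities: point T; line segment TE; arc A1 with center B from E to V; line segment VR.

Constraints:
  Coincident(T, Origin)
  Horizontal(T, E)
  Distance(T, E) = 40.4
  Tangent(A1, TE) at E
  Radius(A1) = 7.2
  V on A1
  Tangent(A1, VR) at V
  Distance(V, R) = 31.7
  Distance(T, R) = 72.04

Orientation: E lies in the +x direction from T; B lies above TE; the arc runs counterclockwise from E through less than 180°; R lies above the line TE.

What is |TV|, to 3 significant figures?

45.7

Checks: |BE| = 7.200 ✓; |BV| = 7.200 ✓; ∠(BV, VR) = 90.00° ✓; |VR| = 31.70 ✓; |TR| = 72.04 ✓.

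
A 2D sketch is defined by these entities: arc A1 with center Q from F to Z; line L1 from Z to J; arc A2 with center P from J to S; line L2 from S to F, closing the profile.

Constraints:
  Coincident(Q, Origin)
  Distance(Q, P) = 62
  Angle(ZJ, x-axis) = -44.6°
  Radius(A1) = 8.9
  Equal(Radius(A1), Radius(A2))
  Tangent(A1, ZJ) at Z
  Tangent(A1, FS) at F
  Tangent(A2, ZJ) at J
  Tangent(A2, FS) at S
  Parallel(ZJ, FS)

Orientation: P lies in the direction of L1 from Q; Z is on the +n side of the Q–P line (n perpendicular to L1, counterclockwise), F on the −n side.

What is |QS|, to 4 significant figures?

62.64

The slot axis is L1's direction at -44.6°, so u = (cos -44.6°, sin -44.6°) = (0.7120, -0.7022) and n = (−sin -44.6°, cos -44.6°) = (0.7022, 0.7120). Q is at the origin and P lies 62.0 along u from Q, so P = 62.0·u = (44.15, -43.53). Tangency of A1 to both parallel lines with radius 8.9 puts Z and F at Q ± 8.9·n: Z = (6.249, 6.337), F = (-6.249, -6.337). Equal radii place J and S the same way about P: J = P + 8.9·n = (50.39, -37.20), S = P − 8.9·n = (37.90, -49.87). Then |QS| = |S − Q| = 62.64.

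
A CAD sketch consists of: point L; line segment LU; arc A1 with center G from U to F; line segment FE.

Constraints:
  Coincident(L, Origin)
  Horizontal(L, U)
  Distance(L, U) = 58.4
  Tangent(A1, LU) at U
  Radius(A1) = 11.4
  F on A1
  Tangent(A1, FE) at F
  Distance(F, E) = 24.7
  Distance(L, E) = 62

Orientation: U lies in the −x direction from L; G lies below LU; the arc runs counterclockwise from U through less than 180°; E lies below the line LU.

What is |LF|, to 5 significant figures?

69.385

Checks: |GF| = 11.40 ✓; ∠(GF, FE) = 90.00° ✓; |FE| = 24.70 ✓; |LE| = 62.00 ✓.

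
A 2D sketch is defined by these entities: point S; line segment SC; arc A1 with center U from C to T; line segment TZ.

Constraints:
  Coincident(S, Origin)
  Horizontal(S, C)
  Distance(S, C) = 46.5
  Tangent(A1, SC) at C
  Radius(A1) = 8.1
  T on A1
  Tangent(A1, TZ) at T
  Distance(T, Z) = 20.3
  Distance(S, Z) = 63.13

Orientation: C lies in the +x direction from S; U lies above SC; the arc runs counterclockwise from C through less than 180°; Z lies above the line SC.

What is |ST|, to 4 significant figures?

55.01

Checks: ∠(UC, CS) = 90.00° ✓; |UT| = 8.100 ✓; ∠(UT, TZ) = 90.00° ✓; |TZ| = 20.30 ✓; |SZ| = 63.13 ✓.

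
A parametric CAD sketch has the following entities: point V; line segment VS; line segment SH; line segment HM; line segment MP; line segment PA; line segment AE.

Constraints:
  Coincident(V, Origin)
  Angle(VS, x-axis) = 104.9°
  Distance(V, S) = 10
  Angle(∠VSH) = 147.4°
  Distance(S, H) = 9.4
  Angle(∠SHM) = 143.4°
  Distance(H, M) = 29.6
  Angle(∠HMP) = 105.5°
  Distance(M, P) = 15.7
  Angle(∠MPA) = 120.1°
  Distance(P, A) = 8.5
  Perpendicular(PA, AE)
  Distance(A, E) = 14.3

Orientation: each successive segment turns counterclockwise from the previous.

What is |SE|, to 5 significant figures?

25.792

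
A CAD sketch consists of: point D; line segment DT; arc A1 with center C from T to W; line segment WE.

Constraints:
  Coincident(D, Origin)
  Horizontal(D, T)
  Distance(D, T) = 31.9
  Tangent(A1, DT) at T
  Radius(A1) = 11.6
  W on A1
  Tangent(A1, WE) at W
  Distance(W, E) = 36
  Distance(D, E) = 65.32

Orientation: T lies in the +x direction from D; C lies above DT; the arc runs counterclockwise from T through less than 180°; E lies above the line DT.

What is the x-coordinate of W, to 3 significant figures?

43.5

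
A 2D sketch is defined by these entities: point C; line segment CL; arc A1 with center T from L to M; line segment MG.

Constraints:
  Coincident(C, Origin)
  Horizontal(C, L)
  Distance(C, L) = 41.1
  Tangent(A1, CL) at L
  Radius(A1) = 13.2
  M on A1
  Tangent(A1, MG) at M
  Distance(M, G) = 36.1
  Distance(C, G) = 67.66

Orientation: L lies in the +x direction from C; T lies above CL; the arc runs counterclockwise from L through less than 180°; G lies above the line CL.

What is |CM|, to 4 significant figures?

56.36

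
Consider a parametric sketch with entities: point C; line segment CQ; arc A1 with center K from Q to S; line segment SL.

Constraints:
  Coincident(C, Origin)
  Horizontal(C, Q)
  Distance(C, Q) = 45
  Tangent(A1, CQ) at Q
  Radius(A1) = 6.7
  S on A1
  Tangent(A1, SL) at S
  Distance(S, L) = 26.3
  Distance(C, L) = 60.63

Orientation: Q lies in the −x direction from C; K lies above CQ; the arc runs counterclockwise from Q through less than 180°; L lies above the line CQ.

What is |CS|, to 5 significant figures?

40.185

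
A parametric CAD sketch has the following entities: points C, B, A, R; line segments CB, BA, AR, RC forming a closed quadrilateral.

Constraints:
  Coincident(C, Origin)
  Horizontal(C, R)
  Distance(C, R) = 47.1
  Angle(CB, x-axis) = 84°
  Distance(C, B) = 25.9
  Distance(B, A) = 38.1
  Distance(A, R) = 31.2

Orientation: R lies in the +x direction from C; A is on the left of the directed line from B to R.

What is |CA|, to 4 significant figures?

50.71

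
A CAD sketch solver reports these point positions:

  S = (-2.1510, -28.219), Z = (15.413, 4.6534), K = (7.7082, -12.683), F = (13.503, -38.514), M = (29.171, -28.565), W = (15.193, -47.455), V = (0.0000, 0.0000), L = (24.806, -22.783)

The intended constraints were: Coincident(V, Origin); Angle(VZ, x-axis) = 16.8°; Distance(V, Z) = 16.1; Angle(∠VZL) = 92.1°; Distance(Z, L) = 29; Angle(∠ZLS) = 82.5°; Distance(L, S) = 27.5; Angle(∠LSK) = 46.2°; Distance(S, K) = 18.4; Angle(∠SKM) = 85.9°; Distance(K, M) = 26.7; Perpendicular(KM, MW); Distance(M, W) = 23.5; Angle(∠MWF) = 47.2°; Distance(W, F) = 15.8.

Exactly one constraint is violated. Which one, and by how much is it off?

Distance(W, F) = 15.8 — off by 6.70.

V = (0.00, 0.00) ✓; VZ at 16.80° ✓; |VZ| = 16.10 ✓; ∠VZL = 92.10° ✓; |ZL| = 29.00 ✓; ∠ZLS = 82.50° ✓; |LS| = 27.50 ✓; ∠LSK = 46.20° ✓; |SK| = 18.40 ✓; ∠SKM = 85.90° ✓; |KM| = 26.70 ✓; ∠(KM, MW) = 90.00° ✓; |MW| = 23.50 ✓; ∠MWF = 47.20° ✓; |WF| = 9.099 ✗.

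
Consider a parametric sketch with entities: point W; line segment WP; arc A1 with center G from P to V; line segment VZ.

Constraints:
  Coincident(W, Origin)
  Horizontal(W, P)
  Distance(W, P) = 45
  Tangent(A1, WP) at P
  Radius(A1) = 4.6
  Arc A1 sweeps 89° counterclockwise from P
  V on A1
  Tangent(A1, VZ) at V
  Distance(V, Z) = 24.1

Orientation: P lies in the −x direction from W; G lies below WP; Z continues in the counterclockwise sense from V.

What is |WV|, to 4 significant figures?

49.80

W is at the origin; W and P share the same y with |WP| = 45.0 and P on the −x side, so P = (-45.00, 0.000). The tangent condition forces GP to be normal to WP, so G = P + (0, -4.6) = (-45.00, -4.600). On A1, P sits at bearing 90° from G; an 89° counterclockwise sweep puts V at bearing 179°, so V = G + 4.6·(cos 179°, sin 179°) = (-49.60, -4.520). Then |WV| = |V − W| = 49.80.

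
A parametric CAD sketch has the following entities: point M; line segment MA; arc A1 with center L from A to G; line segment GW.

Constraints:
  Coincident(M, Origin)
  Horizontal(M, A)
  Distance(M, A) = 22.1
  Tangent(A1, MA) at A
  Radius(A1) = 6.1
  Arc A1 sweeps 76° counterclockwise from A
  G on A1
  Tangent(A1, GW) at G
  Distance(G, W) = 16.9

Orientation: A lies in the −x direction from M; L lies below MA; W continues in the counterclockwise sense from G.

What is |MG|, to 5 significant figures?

28.398

M is at the origin; MA is horizontal with |MA| = 22.1 and A on the −x side, so A = (-22.100, 0.0000). Tangency of A1 to MA means the radius LA is perpendicular to MA, so L = A + (0, -6.1) = (-22.100, -6.1000). On A1, A sits at bearing 90° from L; a 76° counterclockwise sweep puts G at bearing 166°, so G = L + 6.1·(cos 166°, sin 166°) = (-28.019, -4.6243). Then |MG| = |G − M| = 28.398.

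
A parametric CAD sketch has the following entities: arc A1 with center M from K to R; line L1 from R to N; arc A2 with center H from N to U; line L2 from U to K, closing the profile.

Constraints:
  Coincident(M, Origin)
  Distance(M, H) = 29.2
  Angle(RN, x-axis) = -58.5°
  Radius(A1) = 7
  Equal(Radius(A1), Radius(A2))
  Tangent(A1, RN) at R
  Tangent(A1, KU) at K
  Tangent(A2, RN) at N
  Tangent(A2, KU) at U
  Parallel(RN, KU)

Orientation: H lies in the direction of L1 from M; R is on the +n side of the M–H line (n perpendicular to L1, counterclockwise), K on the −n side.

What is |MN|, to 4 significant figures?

30.03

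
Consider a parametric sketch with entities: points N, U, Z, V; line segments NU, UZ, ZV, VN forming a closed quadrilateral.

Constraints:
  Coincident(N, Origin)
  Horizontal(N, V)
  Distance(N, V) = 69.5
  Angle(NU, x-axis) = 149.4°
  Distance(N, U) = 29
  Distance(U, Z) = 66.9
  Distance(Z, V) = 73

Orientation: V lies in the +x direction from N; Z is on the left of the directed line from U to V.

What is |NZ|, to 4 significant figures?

63.84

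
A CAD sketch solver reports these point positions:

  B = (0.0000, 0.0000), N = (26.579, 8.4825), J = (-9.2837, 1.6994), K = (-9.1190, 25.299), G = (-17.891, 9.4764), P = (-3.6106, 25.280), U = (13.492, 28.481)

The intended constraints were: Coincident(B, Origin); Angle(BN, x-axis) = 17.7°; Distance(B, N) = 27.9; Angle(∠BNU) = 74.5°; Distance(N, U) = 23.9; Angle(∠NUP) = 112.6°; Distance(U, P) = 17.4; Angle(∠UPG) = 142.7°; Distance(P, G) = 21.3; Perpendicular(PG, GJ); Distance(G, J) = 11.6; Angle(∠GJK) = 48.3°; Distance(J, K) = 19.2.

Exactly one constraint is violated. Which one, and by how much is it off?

Distance(J, K) = 19.2 — off by 4.40.

B = (0.00, 0.00) ✓; BN at 17.70° ✓; |BN| = 27.90 ✓; ∠BNU = 74.50° ✓; |NU| = 23.90 ✓; ∠NUP = 112.6° ✓; |UP| = 17.40 ✓; ∠UPG = 142.7° ✓; |PG| = 21.30 ✓; ∠(PG, GJ) = 90.00° ✓; |GJ| = 11.60 ✓; ∠GJK = 48.30° ✓; |JK| = 23.60 ✗.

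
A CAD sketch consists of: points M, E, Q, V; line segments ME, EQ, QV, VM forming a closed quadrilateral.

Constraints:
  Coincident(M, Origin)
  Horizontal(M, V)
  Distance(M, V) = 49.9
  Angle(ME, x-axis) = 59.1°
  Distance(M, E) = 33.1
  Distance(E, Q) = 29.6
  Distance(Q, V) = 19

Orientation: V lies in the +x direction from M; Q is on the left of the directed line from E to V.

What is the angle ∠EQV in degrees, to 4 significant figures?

125.4°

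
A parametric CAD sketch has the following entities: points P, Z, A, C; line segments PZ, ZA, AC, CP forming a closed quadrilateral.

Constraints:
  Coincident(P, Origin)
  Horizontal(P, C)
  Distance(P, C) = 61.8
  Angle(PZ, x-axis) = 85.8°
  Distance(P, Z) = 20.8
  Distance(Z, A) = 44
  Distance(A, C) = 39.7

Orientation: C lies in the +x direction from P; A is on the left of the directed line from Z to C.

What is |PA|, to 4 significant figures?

55.57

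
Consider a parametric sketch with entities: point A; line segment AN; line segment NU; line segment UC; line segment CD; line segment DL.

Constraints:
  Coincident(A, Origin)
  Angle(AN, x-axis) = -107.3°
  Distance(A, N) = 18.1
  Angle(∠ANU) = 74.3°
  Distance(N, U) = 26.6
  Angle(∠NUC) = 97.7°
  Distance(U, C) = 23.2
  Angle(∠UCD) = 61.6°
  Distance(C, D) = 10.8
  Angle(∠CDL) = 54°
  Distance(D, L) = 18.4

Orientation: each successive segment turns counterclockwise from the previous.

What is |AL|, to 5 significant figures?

31.225

A is at the origin; AN runs at -107.3° with length 18.1, so N = (-5.3825, -17.281). ∠ANU = 74.3° gives NU at -1.6000° from the x-axis; with |NU| = 26.6, U = (21.207, -18.024). ∠NUC = 97.7° gives UC at 80.700° from the x-axis; with |UC| = 23.2, C = (24.956, 4.8712). ∠UCD = 61.6° gives CD at -160.90° from the x-axis; with |CD| = 10.8, D = (14.751, 1.3372). ∠CDL = 54.0° gives DL at -34.900° from the x-axis; with |DL| = 18.4, L = (29.842, -9.1903). Then |AL| = |L − A| = 31.225.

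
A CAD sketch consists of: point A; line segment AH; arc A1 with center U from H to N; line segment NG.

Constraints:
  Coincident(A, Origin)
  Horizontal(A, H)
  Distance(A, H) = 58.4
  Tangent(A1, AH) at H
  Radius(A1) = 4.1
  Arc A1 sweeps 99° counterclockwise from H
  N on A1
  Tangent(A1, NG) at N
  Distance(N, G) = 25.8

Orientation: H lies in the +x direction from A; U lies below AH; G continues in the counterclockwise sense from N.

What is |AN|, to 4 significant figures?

54.56

A is at the origin; A and H share the same y with |AH| = 58.4 and H on the +x side, so H = (58.40, 0.000). The tangent condition forces UH to be normal to AH, so U = H + (0, -4.1) = (58.40, -4.100). On A1, H sits at bearing 90° from U; a 99° counterclockwise sweep puts N at bearing 189°, so N = U + 4.1·(cos 189°, sin 189°) = (54.35, -4.741). Then |AN| = |N − A| = 54.56.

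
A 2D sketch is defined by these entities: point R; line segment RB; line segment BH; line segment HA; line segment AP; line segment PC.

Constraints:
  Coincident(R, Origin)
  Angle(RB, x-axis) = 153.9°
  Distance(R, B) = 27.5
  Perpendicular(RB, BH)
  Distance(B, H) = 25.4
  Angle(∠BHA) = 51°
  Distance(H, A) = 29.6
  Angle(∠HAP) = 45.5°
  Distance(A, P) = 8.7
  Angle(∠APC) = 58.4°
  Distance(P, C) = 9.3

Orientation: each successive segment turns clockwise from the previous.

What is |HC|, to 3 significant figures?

21.5

R is at the origin; RB runs at 153.9° with length 27.5, so B = (-24.7, 12.1). The perpendicularity gives BH at right angles to RB, so BH runs at 63.9°; with |BH| = 25.4, H = (-13.5, 34.9). ∠BHA = 51.0° gives HA at -65.1° from the x-axis; with |HA| = 29.6, A = (-1.06, 8.06). ∠HAP = 45.5° gives AP at 160° from the x-axis; with |AP| = 8.7, P = (-9.25, 11.0). ∠APC = 58.4° gives PC at 38.8° from the x-axis; with |PC| = 9.3, C = (-2.01, 16.8). Then |HC| = |C − H| = 21.5.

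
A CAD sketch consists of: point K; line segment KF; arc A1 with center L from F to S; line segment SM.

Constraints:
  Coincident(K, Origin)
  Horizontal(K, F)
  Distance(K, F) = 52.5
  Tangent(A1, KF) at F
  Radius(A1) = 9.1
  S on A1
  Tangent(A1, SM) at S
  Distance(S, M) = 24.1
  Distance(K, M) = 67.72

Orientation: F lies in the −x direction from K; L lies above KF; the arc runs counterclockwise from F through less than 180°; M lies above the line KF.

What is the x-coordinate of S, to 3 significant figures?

-45.0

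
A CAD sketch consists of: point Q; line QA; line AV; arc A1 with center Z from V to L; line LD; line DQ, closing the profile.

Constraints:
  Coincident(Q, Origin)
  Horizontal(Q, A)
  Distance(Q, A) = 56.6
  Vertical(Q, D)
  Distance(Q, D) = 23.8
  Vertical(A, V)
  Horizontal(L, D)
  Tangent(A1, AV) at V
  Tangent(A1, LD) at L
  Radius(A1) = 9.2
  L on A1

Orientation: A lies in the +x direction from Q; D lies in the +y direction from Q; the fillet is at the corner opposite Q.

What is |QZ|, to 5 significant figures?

49.598

Q is at the origin; Q and A share the same y with |QA| = 56.6 and A on the +x side, so A = (56.600, 0.0000). QD is vertical with |QD| = 23.8 and D on the +y side, so D = (0.0000, 23.800). The virtual corner opposite Q is at (56.600, 23.800). A1 meets AV tangentially, so ZV is at right angles to AV and the tangent condition forces ZL to be normal to LD, with radius 9.2, so the center Z sits 9.2 in from both sides at Z = (47.400, 14.600). Then |QZ| = |Z − Q| = 49.598.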